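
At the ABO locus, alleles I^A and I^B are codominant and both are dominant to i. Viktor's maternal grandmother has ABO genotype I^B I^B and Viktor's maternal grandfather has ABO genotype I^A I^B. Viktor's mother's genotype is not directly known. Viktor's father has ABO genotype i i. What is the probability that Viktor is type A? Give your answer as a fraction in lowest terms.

Viktor's mother's ABO genotype from I^B I^B × I^A I^B: 1/2 I^A I^B, 1/2 I^B I^B.
Crossing each possibility with the father i i and summing P(type A): 1/2·1/2 + 1/2·0 = 1/4.

1/4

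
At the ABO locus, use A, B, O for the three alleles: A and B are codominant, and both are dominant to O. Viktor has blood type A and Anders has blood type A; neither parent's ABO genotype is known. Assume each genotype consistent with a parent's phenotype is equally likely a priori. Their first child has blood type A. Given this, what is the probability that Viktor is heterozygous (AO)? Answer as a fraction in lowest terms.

7/15

Possible genotypes: Viktor ∈ {AA, AO}; Anders ∈ {AA, AO}.
Weight each parental genotype pair by prior × P(type-A child):
  AA × AA: posterior weight 4/15.
  AA × AO: posterior weight 4/15.
  AO × AA: posterior weight 4/15.
  AO × AO: posterior weight 1/5.
Sum the posterior weight over pairs where Viktor is AO: 7/15.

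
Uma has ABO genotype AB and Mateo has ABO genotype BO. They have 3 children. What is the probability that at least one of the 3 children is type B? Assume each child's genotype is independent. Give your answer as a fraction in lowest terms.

7/8

ABO cross AB × BO → 1/4 A, 1/2 B, 1/4 AB.
So P(type B) = 1/2 per child.
P(none) = (1/2)^3 = 1/8; P(at least one) = 1 − 1/8 = 7/8.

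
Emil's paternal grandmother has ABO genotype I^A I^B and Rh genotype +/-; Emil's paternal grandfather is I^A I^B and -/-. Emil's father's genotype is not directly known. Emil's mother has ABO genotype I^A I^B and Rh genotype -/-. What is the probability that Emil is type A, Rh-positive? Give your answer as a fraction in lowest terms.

Emil's father's ABO genotype from I^A I^B × I^A I^B: 1/4 I^A I^A, 1/2 I^A I^B, 1/4 I^B I^B.
Crossing each possibility with the mother I^A I^B and summing P(type A): 1/4·1/2 + 1/2·1/4 + 1/4·0 = 1/4.
Similarly for Rh via the father's Rh distribution: P(Rh+) = 1/4.
Independent loci: 1/4 × 1/4 = 1/16.

1/16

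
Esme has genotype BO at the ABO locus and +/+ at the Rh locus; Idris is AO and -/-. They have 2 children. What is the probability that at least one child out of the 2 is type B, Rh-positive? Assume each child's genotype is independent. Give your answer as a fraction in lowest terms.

ABO cross BO × AO → 1/4 O, 1/4 A, 1/4 B, 1/4 AB.
Rh cross +/+ × -/- → 1 Rh+; so P(type B, Rh-positive) = 1/4 × 1 = 1/4 per child.
P(none) = (3/4)^2 = 9/16; P(at least one) = 1 − 9/16 = 7/16.

7/16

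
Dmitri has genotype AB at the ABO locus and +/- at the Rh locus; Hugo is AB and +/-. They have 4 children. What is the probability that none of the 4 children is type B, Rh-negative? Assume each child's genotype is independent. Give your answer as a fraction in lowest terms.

50625/65536

ABO cross AB × AB → 1/4 A, 1/4 B, 1/2 AB.
Rh cross +/- × +/- → 3/4 Rh+, 1/4 Rh-; so P(type B, Rh-negative) = 1/4 × 1/4 = 1/16 per child.
P(not type B, Rh-negative) = 15/16 for one child; (15/16)^4 = 50625/65536.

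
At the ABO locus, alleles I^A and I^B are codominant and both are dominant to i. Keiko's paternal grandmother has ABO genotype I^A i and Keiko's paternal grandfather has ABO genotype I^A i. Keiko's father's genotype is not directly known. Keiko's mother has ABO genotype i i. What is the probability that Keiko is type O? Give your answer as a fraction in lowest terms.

1/2

Keiko's father's ABO genotype from I^A i × I^A i: 1/4 I^A I^A, 1/2 I^A i, 1/4 i i.
Crossing each possibility with the mother i i and summing P(type O): 1/4·0 + 1/2·1/2 + 1/4·1 = 1/2.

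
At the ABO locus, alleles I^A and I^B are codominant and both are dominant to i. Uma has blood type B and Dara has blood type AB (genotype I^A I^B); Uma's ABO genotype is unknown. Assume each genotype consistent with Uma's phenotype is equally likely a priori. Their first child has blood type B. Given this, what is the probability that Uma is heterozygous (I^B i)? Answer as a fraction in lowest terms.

Possible genotypes: Uma ∈ {I^B I^B, I^B i}; Dara ∈ {I^A I^B}.
Weight each parental genotype pair by prior × P(type-B child):
  I^B I^B × I^A I^B: posterior weight 1/2.
  I^B i × I^A I^B: posterior weight 1/2.
Sum the posterior weight over pairs where Uma is I^B i: 1/2.

1/2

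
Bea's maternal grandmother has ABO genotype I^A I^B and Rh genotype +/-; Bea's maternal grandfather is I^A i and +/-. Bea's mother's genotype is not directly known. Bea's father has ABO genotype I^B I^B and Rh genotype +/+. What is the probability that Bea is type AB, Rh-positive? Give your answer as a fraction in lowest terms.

1/2

Bea's mother's ABO genotype from I^A I^B × I^A i: 1/4 I^A I^A, 1/4 I^A I^B, 1/4 I^A i, 1/4 I^B i.
Crossing each possibility with the father I^B I^B and summing P(type AB): 1/4·1 + 1/4·1/2 + 1/4·1/2 + 1/4·0 = 1/2.
Similarly for Rh via the mother's Rh distribution: P(Rh+) = 1.
Independent loci: 1/2 × 1 = 1/2.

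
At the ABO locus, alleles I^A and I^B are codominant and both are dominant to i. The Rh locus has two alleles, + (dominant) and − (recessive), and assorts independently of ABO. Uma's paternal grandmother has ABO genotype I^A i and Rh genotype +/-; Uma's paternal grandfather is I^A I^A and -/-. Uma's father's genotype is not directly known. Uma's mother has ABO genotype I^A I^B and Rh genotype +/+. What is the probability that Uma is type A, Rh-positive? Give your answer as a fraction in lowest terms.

1/2

Uma's father's ABO genotype from I^A i × I^A I^A: 1/2 I^A I^A, 1/2 I^A i.
Crossing each possibility with the mother I^A I^B and summing P(type A): 1/2·1/2 + 1/2·1/2 = 1/2.
Similarly for Rh via the father's Rh distribution: P(Rh+) = 1.
Independent loci: 1/2 × 1 = 1/2.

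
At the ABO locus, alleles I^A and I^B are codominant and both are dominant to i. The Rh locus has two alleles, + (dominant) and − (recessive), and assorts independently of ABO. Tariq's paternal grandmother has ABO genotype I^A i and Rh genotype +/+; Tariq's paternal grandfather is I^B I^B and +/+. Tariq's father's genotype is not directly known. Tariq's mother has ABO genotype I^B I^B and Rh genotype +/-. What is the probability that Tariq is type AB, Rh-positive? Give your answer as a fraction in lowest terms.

Tariq's father's ABO genotype from I^A i × I^B I^B: 1/2 I^A I^B, 1/2 I^B i.
Crossing each possibility with the mother I^B I^B and summing P(type AB): 1/2·1/2 + 1/2·0 = 1/4.
Similarly for Rh via the father's Rh distribution: P(Rh+) = 1.
Independent loci: 1/4 × 1 = 1/4.

1/4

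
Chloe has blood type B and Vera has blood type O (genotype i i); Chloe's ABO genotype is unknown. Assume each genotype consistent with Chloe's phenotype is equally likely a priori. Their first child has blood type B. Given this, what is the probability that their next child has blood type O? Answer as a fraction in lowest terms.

1/6

Possible genotypes: Chloe ∈ {I^B I^B, I^B i}; Vera ∈ {i i}.
Weight each parental genotype pair by prior × P(type-B child):
  I^B I^B × i i: posterior weight 2/3; P(next child type O) = 0.
  I^B i × i i: posterior weight 1/3; P(next child type O) = 1/2.
Weighted sum = 1/6.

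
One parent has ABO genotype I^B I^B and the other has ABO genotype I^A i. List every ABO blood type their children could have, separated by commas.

Gametes from I^B I^B × I^A i give offspring ABO genotypes I^A I^B, I^B i, i.e. phenotypes B, AB.

B, AB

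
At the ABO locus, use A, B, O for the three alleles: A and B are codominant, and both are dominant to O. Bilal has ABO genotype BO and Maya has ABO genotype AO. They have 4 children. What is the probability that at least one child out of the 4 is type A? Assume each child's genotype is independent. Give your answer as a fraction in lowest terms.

ABO cross BO × AO → 1/4 O, 1/4 A, 1/4 B, 1/4 AB.
So P(type A) = 1/4 per child.
P(none) = (3/4)^4 = 81/256; P(at least one) = 1 − 81/256 = 175/256.

175/256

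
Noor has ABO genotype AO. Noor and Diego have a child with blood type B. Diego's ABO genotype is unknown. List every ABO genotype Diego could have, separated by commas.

For each candidate genotype of Diego, check whether crossing it with AO can produce every observed child phenotype.
  AA → possible child types {A} ✗
  AB → possible child types {A, B, AB} ✓
  AO → possible child types {O, A} ✗
  BB → possible child types {B, AB} ✓
  BO → possible child types {O, A, B, AB} ✓
  OO → possible child types {O, A} ✗

AB, BB, BO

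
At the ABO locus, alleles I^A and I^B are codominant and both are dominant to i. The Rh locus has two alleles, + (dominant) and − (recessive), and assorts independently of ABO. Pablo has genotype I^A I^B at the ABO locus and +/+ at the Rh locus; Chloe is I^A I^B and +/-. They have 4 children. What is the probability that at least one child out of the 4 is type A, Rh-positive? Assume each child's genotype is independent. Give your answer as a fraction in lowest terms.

175/256

ABO cross I^A I^B × I^A I^B → 1/4 A, 1/4 B, 1/2 AB.
Rh cross +/+ × +/- → 1 Rh+; so P(type A, Rh-positive) = 1/4 × 1 = 1/4 per child.
P(none) = (3/4)^4 = 81/256; P(at least one) = 1 − 81/256 = 175/256.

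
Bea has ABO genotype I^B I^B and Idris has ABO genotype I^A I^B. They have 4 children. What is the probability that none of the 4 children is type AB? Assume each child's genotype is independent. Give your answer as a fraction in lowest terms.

ABO cross I^B I^B × I^A I^B → 1/2 B, 1/2 AB.
So P(type AB) = 1/2 per child.
P(not type AB) = 1/2 for one child; (1/2)^4 = 1/16.

1/16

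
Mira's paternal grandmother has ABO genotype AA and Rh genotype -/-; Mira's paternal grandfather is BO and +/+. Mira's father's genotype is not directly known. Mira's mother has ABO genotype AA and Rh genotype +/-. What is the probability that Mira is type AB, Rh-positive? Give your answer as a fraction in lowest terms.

Mira's father's ABO genotype from AA × BO: 1/2 AB, 1/2 AO.
Crossing each possibility with the mother AA and summing P(type AB): 1/2·1/2 + 1/2·0 = 1/4.
Similarly for Rh via the father's Rh distribution: P(Rh+) = 3/4.
Independent loci: 1/4 × 3/4 = 3/16.

3/16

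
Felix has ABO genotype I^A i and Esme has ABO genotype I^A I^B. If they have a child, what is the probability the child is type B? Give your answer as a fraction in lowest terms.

1/4

ABO cross I^A i × I^A I^B → offspring phenotypes: 1/2 A, 1/4 B, 1/4 AB.
So P(type B) = 1/4.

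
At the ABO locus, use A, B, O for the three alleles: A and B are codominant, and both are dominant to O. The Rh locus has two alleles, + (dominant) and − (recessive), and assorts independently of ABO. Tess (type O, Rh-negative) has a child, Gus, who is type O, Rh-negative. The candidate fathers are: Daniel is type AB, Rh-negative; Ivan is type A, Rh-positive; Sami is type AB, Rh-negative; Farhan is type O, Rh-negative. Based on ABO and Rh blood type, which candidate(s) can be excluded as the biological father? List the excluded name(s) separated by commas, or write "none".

Daniel, Sami

A candidate is excluded only if no genotype consistent with his phenotype could produce a type O, Rh-negative child with a type O, Rh-negative mother.
Daniel (type AB, Rh-): no genotype consistent with that phenotype can produce a type-O Rh- child with a type-O mother.
Sami (type AB, Rh-): no genotype consistent with that phenotype can produce a type-O Rh- child with a type-O mother.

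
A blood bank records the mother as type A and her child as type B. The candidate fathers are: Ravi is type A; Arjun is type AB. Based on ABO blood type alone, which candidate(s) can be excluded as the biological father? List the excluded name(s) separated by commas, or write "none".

A candidate is excluded only if no genotype consistent with his phenotype could produce a type B child with a type A mother.
Ravi (type A): no genotype consistent with that phenotype can produce a type-B child with a type-A mother.

Ravi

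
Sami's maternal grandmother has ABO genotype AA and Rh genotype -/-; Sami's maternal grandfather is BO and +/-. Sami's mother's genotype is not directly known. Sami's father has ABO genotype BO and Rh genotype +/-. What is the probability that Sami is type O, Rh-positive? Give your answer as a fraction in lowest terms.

5/64

Sami's mother's ABO genotype from AA × BO: 1/2 AB, 1/2 AO.
Crossing each possibility with the father BO and summing P(type O): 1/2·0 + 1/2·1/4 = 1/8.
Similarly for Rh via the mother's Rh distribution: P(Rh+) = 5/8.
Independent loci: 1/8 × 5/8 = 5/64.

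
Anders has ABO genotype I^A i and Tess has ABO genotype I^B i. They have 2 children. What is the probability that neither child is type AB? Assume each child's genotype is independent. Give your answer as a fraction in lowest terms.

9/16

ABO cross I^A i × I^B i → 1/4 O, 1/4 A, 1/4 B, 1/4 AB.
So P(type AB) = 1/4 per child.
P(not type AB) = 3/4 for one child; (3/4)^2 = 9/16.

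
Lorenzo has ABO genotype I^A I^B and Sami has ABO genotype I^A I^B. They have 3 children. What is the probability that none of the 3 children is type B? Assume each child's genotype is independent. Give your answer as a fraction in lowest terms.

27/64

ABO cross I^A I^B × I^A I^B → 1/4 A, 1/4 B, 1/2 AB.
So P(type B) = 1/4 per child.
P(not type B) = 3/4 for one child; (3/4)^3 = 27/64.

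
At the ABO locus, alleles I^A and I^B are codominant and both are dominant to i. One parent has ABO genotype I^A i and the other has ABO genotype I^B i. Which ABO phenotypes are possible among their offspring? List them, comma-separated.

Gametes from I^A i × I^B i give offspring ABO genotypes I^A I^B, I^A i, I^B i, i i, i.e. phenotypes O, A, B, AB.

O, A, B, AB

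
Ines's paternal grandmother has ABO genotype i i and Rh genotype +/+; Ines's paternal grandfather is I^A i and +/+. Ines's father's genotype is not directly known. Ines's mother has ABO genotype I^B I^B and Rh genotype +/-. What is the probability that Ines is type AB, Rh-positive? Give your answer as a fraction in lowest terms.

Ines's father's ABO genotype from i i × I^A i: 1/2 I^A i, 1/2 i i.
Crossing each possibility with the mother I^B I^B and summing P(type AB): 1/2·1/2 + 1/2·0 = 1/4.
Similarly for Rh via the father's Rh distribution: P(Rh+) = 1.
Independent loci: 1/4 × 1 = 1/4.

1/4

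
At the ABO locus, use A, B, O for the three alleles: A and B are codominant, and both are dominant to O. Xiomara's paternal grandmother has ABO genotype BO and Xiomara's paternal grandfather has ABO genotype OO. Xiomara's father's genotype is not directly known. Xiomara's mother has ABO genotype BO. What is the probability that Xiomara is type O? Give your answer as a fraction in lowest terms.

Xiomara's father's ABO genotype from BO × OO: 1/2 BO, 1/2 OO.
Crossing each possibility with the mother BO and summing P(type O): 1/2·1/4 + 1/2·1/2 = 3/8.

3/8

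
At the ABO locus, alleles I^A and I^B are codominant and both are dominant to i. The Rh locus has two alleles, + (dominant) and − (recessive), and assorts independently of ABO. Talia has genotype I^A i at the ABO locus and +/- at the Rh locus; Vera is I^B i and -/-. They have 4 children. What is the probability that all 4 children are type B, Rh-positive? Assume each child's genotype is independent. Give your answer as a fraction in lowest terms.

1/4096

ABO cross I^A i × I^B i → 1/4 O, 1/4 A, 1/4 B, 1/4 AB.
Rh cross +/- × -/- → 1/2 Rh+, 1/2 Rh-; so P(type B, Rh-positive) = 1/4 × 1/2 = 1/8 per child.
All 4 independent: (1/8)^4 = 1/4096.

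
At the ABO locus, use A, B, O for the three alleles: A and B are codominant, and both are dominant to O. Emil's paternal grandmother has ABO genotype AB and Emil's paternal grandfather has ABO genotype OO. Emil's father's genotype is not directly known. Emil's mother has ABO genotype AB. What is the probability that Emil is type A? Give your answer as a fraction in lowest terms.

3/8

Emil's father's ABO genotype from AB × OO: 1/2 AO, 1/2 BO.
Crossing each possibility with the mother AB and summing P(type A): 1/2·1/2 + 1/2·1/4 = 3/8.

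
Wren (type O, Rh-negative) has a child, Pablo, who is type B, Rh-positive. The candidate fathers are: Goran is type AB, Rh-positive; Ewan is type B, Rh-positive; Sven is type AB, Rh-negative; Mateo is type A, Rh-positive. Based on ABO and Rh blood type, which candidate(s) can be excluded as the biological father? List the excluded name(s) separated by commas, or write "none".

Sven, Mateo

A candidate is excluded only if no genotype consistent with his phenotype could produce a type B, Rh-positive child with a type O, Rh-negative mother.
Sven (type AB, Rh-): no genotype consistent with that phenotype can produce a type-B Rh+ child with a type-O mother.
Mateo (type A, Rh+): no genotype consistent with that phenotype can produce a type-B Rh+ child with a type-O mother.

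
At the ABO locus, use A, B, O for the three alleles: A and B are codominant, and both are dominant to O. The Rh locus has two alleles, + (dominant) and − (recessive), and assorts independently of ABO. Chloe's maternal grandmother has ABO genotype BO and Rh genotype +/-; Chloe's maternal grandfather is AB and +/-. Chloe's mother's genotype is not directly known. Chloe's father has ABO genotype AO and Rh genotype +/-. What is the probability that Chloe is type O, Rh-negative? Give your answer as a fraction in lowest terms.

1/32

Chloe's mother's ABO genotype from BO × AB: 1/4 AB, 1/4 AO, 1/4 BB, 1/4 BO.
Crossing each possibility with the father AO and summing P(type O): 1/4·0 + 1/4·1/4 + 1/4·0 + 1/4·1/4 = 1/8.
Similarly for Rh via the mother's Rh distribution: P(Rh-) = 1/4.
Independent loci: 1/8 × 1/4 = 1/32.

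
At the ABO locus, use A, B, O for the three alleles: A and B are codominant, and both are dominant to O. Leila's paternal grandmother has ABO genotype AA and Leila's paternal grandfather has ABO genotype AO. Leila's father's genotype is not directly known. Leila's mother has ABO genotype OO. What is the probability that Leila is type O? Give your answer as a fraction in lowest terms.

1/4

Leila's father's ABO genotype from AA × AO: 1/2 AA, 1/2 AO.
Crossing each possibility with the mother OO and summing P(type O): 1/2·0 + 1/2·1/2 = 1/4.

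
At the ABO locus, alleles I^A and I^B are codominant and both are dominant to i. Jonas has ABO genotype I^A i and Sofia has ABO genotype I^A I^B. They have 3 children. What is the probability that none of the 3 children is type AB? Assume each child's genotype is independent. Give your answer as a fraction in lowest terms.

27/64

ABO cross I^A i × I^A I^B → 1/2 A, 1/4 B, 1/4 AB.
So P(type AB) = 1/4 per child.
P(not type AB) = 3/4 for one child; (3/4)^3 = 27/64.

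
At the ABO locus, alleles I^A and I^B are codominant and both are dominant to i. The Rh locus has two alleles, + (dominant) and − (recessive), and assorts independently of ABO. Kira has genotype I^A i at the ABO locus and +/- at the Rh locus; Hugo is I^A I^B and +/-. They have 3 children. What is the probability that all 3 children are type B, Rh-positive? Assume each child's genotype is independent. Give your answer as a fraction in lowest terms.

ABO cross I^A i × I^A I^B → 1/2 A, 1/4 B, 1/4 AB.
Rh cross +/- × +/- → 3/4 Rh+, 1/4 Rh-; so P(type B, Rh-positive) = 1/4 × 3/4 = 3/16 per child.
All 3 independent: (3/16)^3 = 27/4096.

27/4096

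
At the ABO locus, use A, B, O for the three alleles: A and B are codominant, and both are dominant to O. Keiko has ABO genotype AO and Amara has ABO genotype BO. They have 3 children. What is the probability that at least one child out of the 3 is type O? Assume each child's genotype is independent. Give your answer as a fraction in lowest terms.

37/64

ABO cross AO × BO → 1/4 O, 1/4 A, 1/4 B, 1/4 AB.
So P(type O) = 1/4 per child.
P(none) = (3/4)^3 = 27/64; P(at least one) = 1 − 27/64 = 37/64.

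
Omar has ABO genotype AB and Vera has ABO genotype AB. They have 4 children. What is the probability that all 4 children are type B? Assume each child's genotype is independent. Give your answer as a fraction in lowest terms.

1/256

ABO cross AB × AB → 1/4 A, 1/4 B, 1/2 AB.
So P(type B) = 1/4 per child.
All 4 independent: (1/4)^4 = 1/256.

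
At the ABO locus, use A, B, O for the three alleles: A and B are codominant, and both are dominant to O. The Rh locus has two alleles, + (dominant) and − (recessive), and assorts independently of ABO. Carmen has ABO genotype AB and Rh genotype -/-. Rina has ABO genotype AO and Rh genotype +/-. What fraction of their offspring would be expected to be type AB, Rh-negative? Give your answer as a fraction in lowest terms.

ABO cross AB × AO → offspring phenotypes: 1/2 A, 1/4 B, 1/4 AB.
Rh cross -/- × +/- → 1/2 Rh+, 1/2 Rh-.
Independent loci: P(type AB, Rh-negative) = 1/4 × 1/2 = 1/8.

1/8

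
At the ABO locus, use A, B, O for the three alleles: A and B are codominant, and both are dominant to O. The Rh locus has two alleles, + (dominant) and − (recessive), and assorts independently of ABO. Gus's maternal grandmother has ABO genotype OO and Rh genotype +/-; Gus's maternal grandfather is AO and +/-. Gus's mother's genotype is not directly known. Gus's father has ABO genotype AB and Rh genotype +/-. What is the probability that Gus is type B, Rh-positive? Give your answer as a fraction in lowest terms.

9/32

Gus's mother's ABO genotype from OO × AO: 1/2 AO, 1/2 OO.
Crossing each possibility with the father AB and summing P(type B): 1/2·1/4 + 1/2·1/2 = 3/8.
Similarly for Rh via the mother's Rh distribution: P(Rh+) = 3/4.
Independent loci: 3/8 × 3/4 = 9/32.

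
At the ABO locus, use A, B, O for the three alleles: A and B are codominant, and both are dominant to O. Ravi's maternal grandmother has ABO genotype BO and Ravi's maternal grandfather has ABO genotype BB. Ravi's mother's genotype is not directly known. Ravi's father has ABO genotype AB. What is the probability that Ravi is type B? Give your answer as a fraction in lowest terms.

1/2

Ravi's mother's ABO genotype from BO × BB: 1/2 BB, 1/2 BO.
Crossing each possibility with the father AB and summing P(type B): 1/2·1/2 + 1/2·1/2 = 1/2.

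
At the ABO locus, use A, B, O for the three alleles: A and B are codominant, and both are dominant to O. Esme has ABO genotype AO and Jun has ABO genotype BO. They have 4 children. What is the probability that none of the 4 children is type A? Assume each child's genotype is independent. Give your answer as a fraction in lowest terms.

81/256

ABO cross AO × BO → 1/4 O, 1/4 A, 1/4 B, 1/4 AB.
So P(type A) = 1/4 per child.
P(not type A) = 3/4 for one child; (3/4)^4 = 81/256.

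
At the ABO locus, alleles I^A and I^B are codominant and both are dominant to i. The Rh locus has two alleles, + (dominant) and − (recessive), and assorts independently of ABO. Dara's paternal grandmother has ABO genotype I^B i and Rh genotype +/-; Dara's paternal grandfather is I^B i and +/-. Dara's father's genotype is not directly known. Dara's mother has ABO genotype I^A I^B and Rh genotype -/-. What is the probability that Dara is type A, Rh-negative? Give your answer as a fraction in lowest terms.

Dara's father's ABO genotype from I^B i × I^B i: 1/4 I^B I^B, 1/2 I^B i, 1/4 i i.
Crossing each possibility with the mother I^A I^B and summing P(type A): 1/4·0 + 1/2·1/4 + 1/4·1/2 = 1/4.
Similarly for Rh via the father's Rh distribution: P(Rh-) = 1/2.
Independent loci: 1/4 × 1/2 = 1/8.

1/8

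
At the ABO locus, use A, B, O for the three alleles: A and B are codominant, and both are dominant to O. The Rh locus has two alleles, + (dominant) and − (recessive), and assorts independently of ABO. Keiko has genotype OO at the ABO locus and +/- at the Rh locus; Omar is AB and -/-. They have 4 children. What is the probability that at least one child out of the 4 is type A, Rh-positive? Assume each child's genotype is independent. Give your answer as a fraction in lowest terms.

ABO cross OO × AB → 1/2 A, 1/2 B.
Rh cross +/- × -/- → 1/2 Rh+, 1/2 Rh-; so P(type A, Rh-positive) = 1/2 × 1/2 = 1/4 per child.
P(none) = (3/4)^4 = 81/256; P(at least one) = 1 − 81/256 = 175/256.

175/256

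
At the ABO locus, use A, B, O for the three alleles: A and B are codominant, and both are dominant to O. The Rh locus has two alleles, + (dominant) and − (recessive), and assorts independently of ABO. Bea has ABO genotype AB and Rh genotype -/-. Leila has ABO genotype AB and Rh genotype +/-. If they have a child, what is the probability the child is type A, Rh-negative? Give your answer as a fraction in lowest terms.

1/8

ABO cross AB × AB → offspring phenotypes: 1/4 A, 1/4 B, 1/2 AB.
Rh cross -/- × +/- → 1/2 Rh+, 1/2 Rh-.
Independent loci: P(type A, Rh-negative) = 1/4 × 1/2 = 1/8.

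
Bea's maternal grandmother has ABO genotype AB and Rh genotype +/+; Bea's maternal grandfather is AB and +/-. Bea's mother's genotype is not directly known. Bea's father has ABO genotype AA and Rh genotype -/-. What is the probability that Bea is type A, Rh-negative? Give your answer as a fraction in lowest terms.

1/8

Bea's mother's ABO genotype from AB × AB: 1/4 AA, 1/2 AB, 1/4 BB.
Crossing each possibility with the father AA and summing P(type A): 1/4·1 + 1/2·1/2 + 1/4·0 = 1/2.
Similarly for Rh via the mother's Rh distribution: P(Rh-) = 1/4.
Independent loci: 1/2 × 1/4 = 1/8.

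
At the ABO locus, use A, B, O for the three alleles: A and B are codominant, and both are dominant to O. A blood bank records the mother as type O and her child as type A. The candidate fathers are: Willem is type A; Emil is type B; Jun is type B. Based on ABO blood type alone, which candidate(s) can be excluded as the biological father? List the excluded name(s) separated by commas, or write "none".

Emil, Jun

A candidate is excluded only if no genotype consistent with his phenotype could produce a type A child with a type O mother.
Emil (type B): no genotype consistent with that phenotype can produce a type-A child with a type-O mother.
Jun (type B): no genotype consistent with that phenotype can produce a type-A child with a type-O mother.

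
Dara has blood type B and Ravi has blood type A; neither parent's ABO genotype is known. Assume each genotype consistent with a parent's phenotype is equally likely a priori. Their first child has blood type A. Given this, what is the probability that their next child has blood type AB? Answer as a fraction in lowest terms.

Possible genotypes: Dara ∈ {BB, BO}; Ravi ∈ {AA, AO}.
Weight each parental genotype pair by prior × P(type-A child):
  BO × AA: posterior weight 2/3; P(next child type AB) = 1/2.
  BO × AO: posterior weight 1/3; P(next child type AB) = 1/4.
Weighted sum = 5/12.

5/12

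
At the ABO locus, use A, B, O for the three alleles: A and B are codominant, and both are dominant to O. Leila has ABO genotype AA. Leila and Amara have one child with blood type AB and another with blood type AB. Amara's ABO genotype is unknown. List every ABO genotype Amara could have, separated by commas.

For each candidate genotype of Amara, check whether crossing it with AA can produce every observed child phenotype.
  AA → possible child types {A} ✗
  AB → possible child types {A, AB} ✓
  AO → possible child types {A} ✗
  BB → possible child types {AB} ✓
  BO → possible child types {A, AB} ✓
  OO → possible child types {A} ✗

AB, BB, BO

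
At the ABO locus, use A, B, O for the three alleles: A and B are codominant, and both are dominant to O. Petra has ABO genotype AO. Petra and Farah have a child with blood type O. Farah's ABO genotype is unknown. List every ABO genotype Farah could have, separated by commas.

For each candidate genotype of Farah, check whether crossing it with AO can produce every observed child phenotype.
  AA → possible child types {A} ✗
  AB → possible child types {A, B, AB} ✗
  AO → possible child types {O, A} ✓
  BB → possible child types {B, AB} ✗
  BO → possible child types {O, A, B, AB} ✓
  OO → possible child types {O, A} ✓

AO, BO, OO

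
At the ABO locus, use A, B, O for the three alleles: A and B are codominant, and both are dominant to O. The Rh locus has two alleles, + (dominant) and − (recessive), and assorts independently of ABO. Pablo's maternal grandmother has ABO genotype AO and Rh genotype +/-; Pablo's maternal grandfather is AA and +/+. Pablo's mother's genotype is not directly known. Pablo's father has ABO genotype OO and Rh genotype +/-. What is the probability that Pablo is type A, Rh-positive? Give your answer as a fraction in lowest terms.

21/32

Pablo's mother's ABO genotype from AO × AA: 1/2 AA, 1/2 AO.
Crossing each possibility with the father OO and summing P(type A): 1/2·1 + 1/2·1/2 = 3/4.
Similarly for Rh via the mother's Rh distribution: P(Rh+) = 7/8.
Independent loci: 3/4 × 7/8 = 21/32.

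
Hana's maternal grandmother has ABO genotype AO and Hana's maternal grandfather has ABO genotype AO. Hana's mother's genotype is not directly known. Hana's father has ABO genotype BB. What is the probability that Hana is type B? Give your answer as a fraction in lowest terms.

1/2

Hana's mother's ABO genotype from AO × AO: 1/4 AA, 1/2 AO, 1/4 OO.
Crossing each possibility with the father BB and summing P(type B): 1/4·0 + 1/2·1/2 + 1/4·1 = 1/2.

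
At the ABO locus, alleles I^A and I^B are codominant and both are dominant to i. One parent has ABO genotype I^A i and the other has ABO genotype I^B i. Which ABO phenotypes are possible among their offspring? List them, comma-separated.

Gametes from I^A i × I^B i give offspring ABO genotypes I^A I^B, I^A i, I^B i, i i, i.e. phenotypes O, A, B, AB.

O, A, B, AB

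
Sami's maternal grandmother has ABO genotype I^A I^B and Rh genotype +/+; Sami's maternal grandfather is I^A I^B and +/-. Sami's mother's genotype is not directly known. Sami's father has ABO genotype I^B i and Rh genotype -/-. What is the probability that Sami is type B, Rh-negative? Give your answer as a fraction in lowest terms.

1/8

Sami's mother's ABO genotype from I^A I^B × I^A I^B: 1/4 I^A I^A, 1/2 I^A I^B, 1/4 I^B I^B.
Crossing each possibility with the father I^B i and summing P(type B): 1/4·0 + 1/2·1/2 + 1/4·1 = 1/2.
Similarly for Rh via the mother's Rh distribution: P(Rh-) = 1/4.
Independent loci: 1/2 × 1/4 = 1/8.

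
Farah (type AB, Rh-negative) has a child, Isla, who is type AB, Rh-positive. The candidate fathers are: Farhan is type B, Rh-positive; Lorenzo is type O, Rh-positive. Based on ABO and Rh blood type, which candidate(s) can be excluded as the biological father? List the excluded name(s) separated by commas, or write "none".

Lorenzo

A candidate is excluded only if no genotype consistent with his phenotype could produce a type AB, Rh-positive child with a type AB, Rh-negative mother.
Lorenzo (type O, Rh+): no genotype consistent with that phenotype can produce a type-AB Rh+ child with a type-AB mother.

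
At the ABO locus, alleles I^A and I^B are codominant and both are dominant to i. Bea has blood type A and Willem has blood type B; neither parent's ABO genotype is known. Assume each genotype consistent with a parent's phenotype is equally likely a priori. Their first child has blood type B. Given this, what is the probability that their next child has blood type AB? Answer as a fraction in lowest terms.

Possible genotypes: Bea ∈ {I^A I^A, I^A i}; Willem ∈ {I^B I^B, I^B i}.
Weight each parental genotype pair by prior × P(type-B child):
  I^A i × I^B I^B: posterior weight 2/3; P(next child type AB) = 1/2.
  I^A i × I^B i: posterior weight 1/3; P(next child type AB) = 1/4.
Weighted sum = 5/12.

5/12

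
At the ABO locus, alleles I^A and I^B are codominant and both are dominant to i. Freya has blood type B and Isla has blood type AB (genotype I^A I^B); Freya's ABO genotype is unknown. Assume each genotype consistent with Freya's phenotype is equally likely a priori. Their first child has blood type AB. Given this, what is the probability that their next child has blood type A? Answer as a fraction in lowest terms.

Possible genotypes: Freya ∈ {I^B I^B, I^B i}; Isla ∈ {I^A I^B}.
Weight each parental genotype pair by prior × P(type-AB child):
  I^B I^B × I^A I^B: posterior weight 2/3; P(next child type A) = 0.
  I^B i × I^A I^B: posterior weight 1/3; P(next child type A) = 1/4.
Weighted sum = 1/12.

1/12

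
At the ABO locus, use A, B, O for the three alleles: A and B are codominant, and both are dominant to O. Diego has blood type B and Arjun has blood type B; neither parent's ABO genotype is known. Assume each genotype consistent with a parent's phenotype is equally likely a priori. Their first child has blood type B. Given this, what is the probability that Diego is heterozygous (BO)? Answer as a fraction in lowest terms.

7/15

Possible genotypes: Diego ∈ {BB, BO}; Arjun ∈ {BB, BO}.
Weight each parental genotype pair by prior × P(type-B child):
  BB × BB: posterior weight 4/15.
  BB × BO: posterior weight 4/15.
  BO × BB: posterior weight 4/15.
  BO × BO: posterior weight 1/5.
Sum the posterior weight over pairs where Diego is BO: 7/15.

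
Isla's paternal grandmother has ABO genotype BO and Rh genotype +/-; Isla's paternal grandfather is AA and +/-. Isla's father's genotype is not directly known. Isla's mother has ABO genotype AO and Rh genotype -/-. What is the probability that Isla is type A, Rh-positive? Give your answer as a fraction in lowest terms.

Isla's father's ABO genotype from BO × AA: 1/2 AB, 1/2 AO.
Crossing each possibility with the mother AO and summing P(type A): 1/2·1/2 + 1/2·3/4 = 5/8.
Similarly for Rh via the father's Rh distribution: P(Rh+) = 1/2.
Independent loci: 5/8 × 1/2 = 5/16.

5/16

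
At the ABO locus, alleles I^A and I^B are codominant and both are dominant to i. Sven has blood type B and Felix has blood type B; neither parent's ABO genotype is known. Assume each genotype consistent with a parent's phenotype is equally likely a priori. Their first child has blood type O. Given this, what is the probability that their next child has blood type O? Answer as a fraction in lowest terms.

Possible genotypes: Sven ∈ {I^B I^B, I^B i}; Felix ∈ {I^B I^B, I^B i}.
Weight each parental genotype pair by prior × P(type-O child):
  I^B i × I^B i: posterior weight 1; P(next child type O) = 1/4.
Weighted sum = 1/4.

1/4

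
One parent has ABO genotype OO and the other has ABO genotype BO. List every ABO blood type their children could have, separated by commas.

Gametes from OO × BO give offspring ABO genotypes BO, OO, i.e. phenotypes O, B.

O, B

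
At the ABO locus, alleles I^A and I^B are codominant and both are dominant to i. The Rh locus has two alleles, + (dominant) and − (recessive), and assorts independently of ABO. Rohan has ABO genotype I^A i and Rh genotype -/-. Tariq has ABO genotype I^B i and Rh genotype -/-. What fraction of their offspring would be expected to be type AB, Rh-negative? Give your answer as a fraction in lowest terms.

ABO cross I^A i × I^B i → offspring phenotypes: 1/4 O, 1/4 A, 1/4 B, 1/4 AB.
Rh cross -/- × -/- → 1 Rh-.
Independent loci: P(type AB, Rh-negative) = 1/4 × 1 = 1/4.

1/4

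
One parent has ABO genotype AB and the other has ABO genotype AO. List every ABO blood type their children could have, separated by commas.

Gametes from AB × AO give offspring ABO genotypes AA, AB, AO, BO, i.e. phenotypes A, B, AB.

A, B, AB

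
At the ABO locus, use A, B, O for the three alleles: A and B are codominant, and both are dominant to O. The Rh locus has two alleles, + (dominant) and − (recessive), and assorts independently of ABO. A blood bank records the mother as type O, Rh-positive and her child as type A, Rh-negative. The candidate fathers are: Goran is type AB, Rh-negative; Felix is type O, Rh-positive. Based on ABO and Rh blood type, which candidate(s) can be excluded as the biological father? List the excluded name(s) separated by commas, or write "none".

A candidate is excluded only if no genotype consistent with his phenotype could produce a type A, Rh-negative child with a type O, Rh-positive mother.
Felix (type O, Rh+): no genotype consistent with that phenotype can produce a type-A Rh- child with a type-O mother.

Felix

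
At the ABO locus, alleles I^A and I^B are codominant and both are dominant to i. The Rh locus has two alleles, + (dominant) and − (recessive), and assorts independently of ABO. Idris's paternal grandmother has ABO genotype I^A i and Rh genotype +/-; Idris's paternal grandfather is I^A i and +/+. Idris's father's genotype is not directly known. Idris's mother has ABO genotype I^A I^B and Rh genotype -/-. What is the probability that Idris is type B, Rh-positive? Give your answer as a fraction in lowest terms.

3/16

Idris's father's ABO genotype from I^A i × I^A i: 1/4 I^A I^A, 1/2 I^A i, 1/4 i i.
Crossing each possibility with the mother I^A I^B and summing P(type B): 1/4·0 + 1/2·1/4 + 1/4·1/2 = 1/4.
Similarly for Rh via the father's Rh distribution: P(Rh+) = 3/4.
Independent loci: 1/4 × 3/4 = 3/16.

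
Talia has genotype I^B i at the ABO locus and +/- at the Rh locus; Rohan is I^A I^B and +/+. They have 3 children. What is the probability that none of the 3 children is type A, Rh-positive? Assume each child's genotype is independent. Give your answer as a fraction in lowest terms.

27/64

ABO cross I^B i × I^A I^B → 1/4 A, 1/2 B, 1/4 AB.
Rh cross +/- × +/+ → 1 Rh+; so P(type A, Rh-positive) = 1/4 × 1 = 1/4 per child.
P(not type A, Rh-positive) = 3/4 for one child; (3/4)^3 = 27/64.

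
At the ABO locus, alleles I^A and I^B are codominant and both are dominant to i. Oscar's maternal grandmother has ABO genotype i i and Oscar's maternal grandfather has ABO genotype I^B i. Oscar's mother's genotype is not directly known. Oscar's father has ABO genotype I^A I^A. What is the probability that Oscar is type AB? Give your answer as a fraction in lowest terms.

1/4

Oscar's mother's ABO genotype from i i × I^B i: 1/2 I^B i, 1/2 i i.
Crossing each possibility with the father I^A I^A and summing P(type AB): 1/2·1/2 + 1/2·0 = 1/4.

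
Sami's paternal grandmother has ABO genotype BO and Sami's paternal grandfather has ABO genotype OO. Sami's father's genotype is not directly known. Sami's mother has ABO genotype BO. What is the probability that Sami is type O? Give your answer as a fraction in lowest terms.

Sami's father's ABO genotype from BO × OO: 1/2 BO, 1/2 OO.
Crossing each possibility with the mother BO and summing P(type O): 1/2·1/4 + 1/2·1/2 = 3/8.

3/8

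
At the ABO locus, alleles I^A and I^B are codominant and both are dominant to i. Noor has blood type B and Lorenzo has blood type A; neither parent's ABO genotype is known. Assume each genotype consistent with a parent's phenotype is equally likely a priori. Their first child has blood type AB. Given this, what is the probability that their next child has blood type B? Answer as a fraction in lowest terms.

Possible genotypes: Noor ∈ {I^B I^B, I^B i}; Lorenzo ∈ {I^A I^A, I^A i}.
Weight each parental genotype pair by prior × P(type-AB child):
  I^B I^B × I^A I^A: posterior weight 4/9; P(next child type B) = 0.
  I^B I^B × I^A i: posterior weight 2/9; P(next child type B) = 1/2.
  I^B i × I^A I^A: posterior weight 2/9; P(next child type B) = 0.
  I^B i × I^A i: posterior weight 1/9; P(next child type B) = 1/4.
Weighted sum = 5/36.

5/36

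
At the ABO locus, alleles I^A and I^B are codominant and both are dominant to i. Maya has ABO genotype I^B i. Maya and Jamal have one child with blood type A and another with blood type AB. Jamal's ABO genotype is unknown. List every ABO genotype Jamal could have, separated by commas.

For each candidate genotype of Jamal, check whether crossing it with I^B i can produce every observed child phenotype.
  I^A I^A → possible child types {A, AB} ✓
  I^A I^B → possible child types {A, B, AB} ✓
  I^A i → possible child types {O, A, B, AB} ✓
  I^B I^B → possible child types {B} ✗
  I^B i → possible child types {O, B} ✗
  i i → possible child types {O, B} ✗

I^A I^A, I^A I^B, I^A i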